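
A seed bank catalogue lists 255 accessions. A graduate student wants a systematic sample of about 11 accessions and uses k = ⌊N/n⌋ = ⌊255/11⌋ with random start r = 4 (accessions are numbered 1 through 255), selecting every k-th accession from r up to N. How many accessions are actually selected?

k = ⌊255/11⌋ = 23
Achieved size = ⌊(255 − 4)/23⌋ + 1 = ⌊251/23⌋ + 1 = 10 + 1 = 11
(last selection: 4 + 10×23 = 234 ≤ 255; next would be 257 > 255)

11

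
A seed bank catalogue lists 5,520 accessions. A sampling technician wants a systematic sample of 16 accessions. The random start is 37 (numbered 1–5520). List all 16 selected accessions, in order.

37, 382, 727, 1072, 1417, 1762, 2107, 2452, 2797, 3142, 3487, 3832, 4177, 4522, 4867, 5212

k = N/n = 5520/16 = 345
accession 1: 37
accession 2: 37 + 345 = 382
accession 3: 382 + 345 = 727
accession 4: 727 + 345 = 1072
accession 5: 1072 + 345 = 1417
accession 6: 1417 + 345 = 1762
accession 7: 1762 + 345 = 2107
accession 8: 2107 + 345 = 2452
accession 9: 2452 + 345 = 2797
accession 10: 2797 + 345 = 3142
accession 11: 3142 + 345 = 3487
accession 12: 3487 + 345 = 3832
accession 13: 3832 + 345 = 4177
accession 14: 4177 + 345 = 4522
accession 15: 4522 + 345 = 4867
accession 16: 4867 + 345 = 5212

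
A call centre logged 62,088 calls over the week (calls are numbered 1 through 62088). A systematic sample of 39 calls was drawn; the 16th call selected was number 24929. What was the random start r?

k = 62088/39 = 1592
r = 24929 − (16−1)×1592 = 24929 − 23880 = 1049

1049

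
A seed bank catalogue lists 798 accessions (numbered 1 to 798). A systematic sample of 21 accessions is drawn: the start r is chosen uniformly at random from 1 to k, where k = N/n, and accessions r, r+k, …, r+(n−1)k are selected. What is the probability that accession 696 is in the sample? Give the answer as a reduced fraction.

1/38

k = 798/21 = 38.
Accession 696 is selected iff r ≡ 696 (mod 38); exactly one such r in {1,…,38}.
Inclusion probability = 1/38.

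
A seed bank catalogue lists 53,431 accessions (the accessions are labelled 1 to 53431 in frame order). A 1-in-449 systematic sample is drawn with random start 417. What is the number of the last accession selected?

k = 449
119th selection = r + (119−1)·k = 417 + 118×449 = 417 + 52982 = 53399

53399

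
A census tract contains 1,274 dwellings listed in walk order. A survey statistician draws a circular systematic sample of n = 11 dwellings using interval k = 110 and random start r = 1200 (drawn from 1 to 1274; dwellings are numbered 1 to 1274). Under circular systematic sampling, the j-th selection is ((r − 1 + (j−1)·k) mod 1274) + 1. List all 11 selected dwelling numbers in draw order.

Selection 1: 1200
Selection 2: 1200 + 110 = 1310 → 1310 − 1274 = 36
Selection 3: 36 + 110 = 146
Selection 4: 146 + 110 = 256
Selection 5: 256 + 110 = 366
Selection 6: 366 + 110 = 476
Selection 7: 476 + 110 = 586
Selection 8: 586 + 110 = 696
Selection 9: 696 + 110 = 806
Selection 10: 806 + 110 = 916
Selection 11: 916 + 110 = 1026

1200, 36, 146, 256, 366, 476, 586, 696, 806, 916, 1026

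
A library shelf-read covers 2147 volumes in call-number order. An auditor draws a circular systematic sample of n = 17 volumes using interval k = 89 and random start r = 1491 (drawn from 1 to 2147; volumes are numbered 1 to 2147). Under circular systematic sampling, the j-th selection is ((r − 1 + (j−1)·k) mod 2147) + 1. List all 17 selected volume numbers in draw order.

Selection 1: 1491
Selection 2: 1491 + 89 = 1580
Selection 3: 1580 + 89 = 1669
Selection 4: 1669 + 89 = 1758
Selection 5: 1758 + 89 = 1847
Selection 6: 1847 + 89 = 1936
Selection 7: 1936 + 89 = 2025
Selection 8: 2025 + 89 = 2114
Selection 9: 2114 + 89 = 2203 → 2203 − 2147 = 56
Selection 10: 56 + 89 = 145
Selection 11: 145 + 89 = 234
Selection 12: 234 + 89 = 323
Selection 13: 323 + 89 = 412
Selection 14: 412 + 89 = 501
Selection 15: 501 + 89 = 590
Selection 16: 590 + 89 = 679
Selection 17: 679 + 89 = 768

1491, 1580, 1669, 1758, 1847, 1936, 2025, 2114, 56, 145, 234, 323, 412, 501, 590, 679, 768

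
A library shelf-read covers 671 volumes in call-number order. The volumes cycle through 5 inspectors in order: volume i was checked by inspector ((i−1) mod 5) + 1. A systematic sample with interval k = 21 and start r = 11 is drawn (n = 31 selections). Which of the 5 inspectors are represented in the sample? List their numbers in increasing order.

1, 2, 3, 4, 5

Consecutive selections differ by k = 21, so their inspector numbers differ by 21 mod 5 = 1.
gcd(21, 5) = 1, so the sample visits 5/1 = 5 distinct residues mod 5.
Start 11 is inspector 1; the inspectors hit are 1, 2, 3, 4, 5.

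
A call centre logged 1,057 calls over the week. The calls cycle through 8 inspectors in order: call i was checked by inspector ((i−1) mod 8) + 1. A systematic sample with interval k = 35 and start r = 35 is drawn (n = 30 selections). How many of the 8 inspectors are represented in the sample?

8

Consecutive selections differ by k = 35, so their inspector numbers differ by 35 mod 8 = 3.
gcd(35, 8) = 1, so the sample visits 8/1 = 8 distinct residues mod 8.
Start 35 is inspector 3; the inspectors hit are 1, 2, 3, 4, 5, 6, 7, 8.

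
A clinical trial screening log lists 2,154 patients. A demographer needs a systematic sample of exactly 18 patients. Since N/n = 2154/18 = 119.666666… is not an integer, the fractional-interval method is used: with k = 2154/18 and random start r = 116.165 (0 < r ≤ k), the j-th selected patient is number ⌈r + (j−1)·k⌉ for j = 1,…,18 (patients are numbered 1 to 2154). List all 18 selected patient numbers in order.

117, 236, 356, 476, 595, 715, 835, 954, 1074, 1194, 1313, 1433, 1553, 1672, 1792, 1912, 2031, 2151

j=1: r + 0k = 116.165 → ⌈·⌉ = 117
j=2: r + 1k = 235.831666… → ⌈·⌉ = 236
j=3: r + 2k = 355.498333… → ⌈·⌉ = 356
j=4: r + 3k = 475.165 → ⌈·⌉ = 476
j=5: r + 4k = 594.831666… → ⌈·⌉ = 595
j=6: r + 5k = 714.498333… → ⌈·⌉ = 715
j=7: r + 6k = 834.165 → ⌈·⌉ = 835
j=8: r + 7k = 953.831666… → ⌈·⌉ = 954
j=9: r + 8k = 1073.498333… → ⌈·⌉ = 1074
j=10: r + 9k = 1193.165 → ⌈·⌉ = 1194
j=11: r + 10k = 1312.831666… → ⌈·⌉ = 1313
j=12: r + 11k = 1432.498333… → ⌈·⌉ = 1433
j=13: r + 12k = 1552.165 → ⌈·⌉ = 1553
j=14: r + 13k = 1671.831666… → ⌈·⌉ = 1672
j=15: r + 14k = 1791.498333… → ⌈·⌉ = 1792
j=16: r + 15k = 1911.165 → ⌈·⌉ = 1912
j=17: r + 16k = 2030.831666… → ⌈·⌉ = 2031
j=18: r + 17k = 2150.498333… → ⌈·⌉ = 2151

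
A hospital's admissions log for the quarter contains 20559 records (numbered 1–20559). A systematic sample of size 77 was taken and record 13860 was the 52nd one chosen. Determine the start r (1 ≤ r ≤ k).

k = 20559/77 = 267
r = 13860 − (52−1)×267 = 13860 − 13617 = 243

243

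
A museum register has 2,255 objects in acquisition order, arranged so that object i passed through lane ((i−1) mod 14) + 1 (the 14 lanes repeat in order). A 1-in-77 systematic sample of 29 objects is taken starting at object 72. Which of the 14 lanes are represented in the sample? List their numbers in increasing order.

2, 9

Consecutive selections differ by k = 77, so their lane numbers differ by 77 mod 14 = 7.
gcd(77, 14) = 7, so the sample visits 14/7 = 2 distinct residues mod 14.
Start 72 is lane 2; the lanes hit are 2, 9.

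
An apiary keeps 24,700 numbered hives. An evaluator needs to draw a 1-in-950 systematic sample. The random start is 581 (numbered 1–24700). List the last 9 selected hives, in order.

16731, 17681, 18631, 19581, 20531, 21481, 22431, 23381, 24331

18th selection = 581 + 17×950 = 16731
19th: 16731 + 950 = 17681
20th: 17681 + 950 = 18631
21st: 18631 + 950 = 19581
22nd: 19581 + 950 = 20531
23rd: 20531 + 950 = 21481
24th: 21481 + 950 = 22431
25th: 22431 + 950 = 23381
26th: 23381 + 950 = 24331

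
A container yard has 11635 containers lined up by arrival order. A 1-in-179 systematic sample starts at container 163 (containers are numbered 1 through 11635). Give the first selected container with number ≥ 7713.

7860

k = 179
Steps past start: ⌈(7713 − 163)/179⌉ = ⌈7550/179⌉ = 43
Selected container: 163 + 43×179 = 7860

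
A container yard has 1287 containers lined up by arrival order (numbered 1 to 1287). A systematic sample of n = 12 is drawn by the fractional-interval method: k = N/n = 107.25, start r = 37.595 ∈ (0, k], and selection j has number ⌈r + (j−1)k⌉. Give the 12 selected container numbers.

j=1: r + 0k = 37.595 → ⌈·⌉ = 38
j=2: r + 1k = 144.845 → ⌈·⌉ = 145
j=3: r + 2k = 252.095 → ⌈·⌉ = 253
j=4: r + 3k = 359.345 → ⌈·⌉ = 360
j=5: r + 4k = 466.595 → ⌈·⌉ = 467
j=6: r + 5k = 573.845 → ⌈·⌉ = 574
j=7: r + 6k = 681.095 → ⌈·⌉ = 682
j=8: r + 7k = 788.345 → ⌈·⌉ = 789
j=9: r + 8k = 895.595 → ⌈·⌉ = 896
j=10: r + 9k = 1002.845 → ⌈·⌉ = 1003
j=11: r + 10k = 1110.095 → ⌈·⌉ = 1111
j=12: r + 11k = 1217.345 → ⌈·⌉ = 1218

38, 145, 253, 360, 467, 574, 682, 789, 896, 1003, 1111, 1218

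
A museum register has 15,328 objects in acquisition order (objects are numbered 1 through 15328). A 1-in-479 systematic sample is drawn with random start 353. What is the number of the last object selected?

k = 479
32nd selection = r + (32−1)·k = 353 + 31×479 = 353 + 14849 = 15202

15202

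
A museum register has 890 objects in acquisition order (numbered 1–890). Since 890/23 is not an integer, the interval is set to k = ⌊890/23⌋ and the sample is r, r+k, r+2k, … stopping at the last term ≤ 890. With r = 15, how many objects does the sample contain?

24

k = ⌊890/23⌋ = 38
Achieved size = ⌊(890 − 15)/38⌋ + 1 = ⌊875/38⌋ + 1 = 23 + 1 = 24
(last selection: 15 + 23×38 = 889 ≤ 890; next would be 927 > 890)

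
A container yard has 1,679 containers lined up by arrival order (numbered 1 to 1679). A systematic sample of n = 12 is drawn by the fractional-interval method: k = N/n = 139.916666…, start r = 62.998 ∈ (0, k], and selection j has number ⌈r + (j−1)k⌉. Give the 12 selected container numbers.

63, 203, 343, 483, 623, 763, 903, 1043, 1183, 1323, 1463, 1603

j=1: r + 0k = 62.998 → ⌈·⌉ = 63
j=2: r + 1k = 202.914666… → ⌈·⌉ = 203
j=3: r + 2k = 342.831333… → ⌈·⌉ = 343
j=4: r + 3k = 482.748 → ⌈·⌉ = 483
j=5: r + 4k = 622.664666… → ⌈·⌉ = 623
j=6: r + 5k = 762.581333… → ⌈·⌉ = 763
j=7: r + 6k = 902.498 → ⌈·⌉ = 903
j=8: r + 7k = 1042.414666… → ⌈·⌉ = 1043
j=9: r + 8k = 1182.331333… → ⌈·⌉ = 1183
j=10: r + 9k = 1322.248 → ⌈·⌉ = 1323
j=11: r + 10k = 1462.164666… → ⌈·⌉ = 1463
j=12: r + 11k = 1602.081333… → ⌈·⌉ = 1603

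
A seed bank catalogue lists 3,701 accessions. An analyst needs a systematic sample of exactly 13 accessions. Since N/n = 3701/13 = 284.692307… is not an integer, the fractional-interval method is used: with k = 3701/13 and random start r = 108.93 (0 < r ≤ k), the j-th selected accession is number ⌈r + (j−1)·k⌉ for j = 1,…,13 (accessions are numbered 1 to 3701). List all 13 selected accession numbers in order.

j=1: r + 0k = 108.93 → ⌈·⌉ = 109
j=2: r + 1k = 393.622307… → ⌈·⌉ = 394
j=3: r + 2k = 678.314615… → ⌈·⌉ = 679
j=4: r + 3k = 963.006923… → ⌈·⌉ = 964
j=5: r + 4k = 1247.699230… → ⌈·⌉ = 1248
j=6: r + 5k = 1532.391538… → ⌈·⌉ = 1533
j=7: r + 6k = 1817.083846… → ⌈·⌉ = 1818
j=8: r + 7k = 2101.776153… → ⌈·⌉ = 2102
j=9: r + 8k = 2386.468461… → ⌈·⌉ = 2387
j=10: r + 9k = 2671.160769… → ⌈·⌉ = 2672
j=11: r + 10k = 2955.853076… → ⌈·⌉ = 2956
j=12: r + 11k = 3240.545384… → ⌈·⌉ = 3241
j=13: r + 12k = 3525.237692… → ⌈·⌉ = 3526

109, 394, 679, 964, 1248, 1533, 1818, 2102, 2387, 2672, 2956, 3241, 3526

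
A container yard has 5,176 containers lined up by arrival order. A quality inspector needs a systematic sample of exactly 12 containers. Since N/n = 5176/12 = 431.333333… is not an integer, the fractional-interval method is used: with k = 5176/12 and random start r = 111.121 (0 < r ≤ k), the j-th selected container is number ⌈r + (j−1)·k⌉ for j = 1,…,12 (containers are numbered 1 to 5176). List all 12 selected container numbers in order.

j=1: r + 0k = 111.121 → ⌈·⌉ = 112
j=2: r + 1k = 542.454333… → ⌈·⌉ = 543
j=3: r + 2k = 973.787666… → ⌈·⌉ = 974
j=4: r + 3k = 1405.121 → ⌈·⌉ = 1406
j=5: r + 4k = 1836.454333… → ⌈·⌉ = 1837
j=6: r + 5k = 2267.787666… → ⌈·⌉ = 2268
j=7: r + 6k = 2699.121 → ⌈·⌉ = 2700
j=8: r + 7k = 3130.454333… → ⌈·⌉ = 3131
j=9: r + 8k = 3561.787666… → ⌈·⌉ = 3562
j=10: r + 9k = 3993.121 → ⌈·⌉ = 3994
j=11: r + 10k = 4424.454333… → ⌈·⌉ = 4425
j=12: r + 11k = 4855.787666… → ⌈·⌉ = 4856

112, 543, 974, 1406, 1837, 2268, 2700, 3131, 3562, 3994, 4425, 4856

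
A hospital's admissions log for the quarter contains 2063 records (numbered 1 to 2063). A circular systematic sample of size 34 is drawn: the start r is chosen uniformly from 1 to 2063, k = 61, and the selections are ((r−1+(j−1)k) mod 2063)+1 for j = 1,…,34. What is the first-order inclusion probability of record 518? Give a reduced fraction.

For each position j, as r ranges over 1…2063 the j-th selection hits every record exactly once, so record 518 is selected for exactly 34 of the 2063 starts.
Inclusion probability = 34/2063.

34/2063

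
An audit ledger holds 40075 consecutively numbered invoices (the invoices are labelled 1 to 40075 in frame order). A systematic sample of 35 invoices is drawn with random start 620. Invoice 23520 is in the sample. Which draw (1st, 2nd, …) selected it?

21

k = 40075/35 = 1145
position = (23520 − 620)/1145 + 1 = 22900/1145 + 1 = 20 + 1 = 21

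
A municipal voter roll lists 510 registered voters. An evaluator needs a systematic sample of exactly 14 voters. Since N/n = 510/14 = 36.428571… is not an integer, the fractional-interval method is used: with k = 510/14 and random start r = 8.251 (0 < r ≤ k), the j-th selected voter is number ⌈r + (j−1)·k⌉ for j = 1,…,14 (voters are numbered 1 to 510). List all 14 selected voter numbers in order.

9, 45, 82, 118, 154, 191, 227, 264, 300, 337, 373, 409, 446, 482

j=1: r + 0k = 8.251 → ⌈·⌉ = 9
j=2: r + 1k = 44.679571… → ⌈·⌉ = 45
j=3: r + 2k = 81.108142… → ⌈·⌉ = 82
j=4: r + 3k = 117.536714… → ⌈·⌉ = 118
j=5: r + 4k = 153.965285… → ⌈·⌉ = 154
j=6: r + 5k = 190.393857… → ⌈·⌉ = 191
j=7: r + 6k = 226.822428… → ⌈·⌉ = 227
j=8: r + 7k = 263.251 → ⌈·⌉ = 264
j=9: r + 8k = 299.679571… → ⌈·⌉ = 300
j=10: r + 9k = 336.108142… → ⌈·⌉ = 337
j=11: r + 10k = 372.536714… → ⌈·⌉ = 373
j=12: r + 11k = 408.965285… → ⌈·⌉ = 409
j=13: r + 12k = 445.393857… → ⌈·⌉ = 446
j=14: r + 13k = 481.822428… → ⌈·⌉ = 482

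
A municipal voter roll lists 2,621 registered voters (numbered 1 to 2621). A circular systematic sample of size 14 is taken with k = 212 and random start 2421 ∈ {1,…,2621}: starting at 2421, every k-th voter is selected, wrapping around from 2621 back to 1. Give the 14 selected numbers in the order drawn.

2421, 12, 224, 436, 648, 860, 1072, 1284, 1496, 1708, 1920, 2132, 2344, 2556

Selection 1: 2421
Selection 2: 2421 + 212 = 2633 → 2633 − 2621 = 12
Selection 3: 12 + 212 = 224
Selection 4: 224 + 212 = 436
Selection 5: 436 + 212 = 648
Selection 6: 648 + 212 = 860
Selection 7: 860 + 212 = 1072
Selection 8: 1072 + 212 = 1284
Selection 9: 1284 + 212 = 1496
Selection 10: 1496 + 212 = 1708
Selection 11: 1708 + 212 = 1920
Selection 12: 1920 + 212 = 2132
Selection 13: 2132 + 212 = 2344
Selection 14: 2344 + 212 = 2556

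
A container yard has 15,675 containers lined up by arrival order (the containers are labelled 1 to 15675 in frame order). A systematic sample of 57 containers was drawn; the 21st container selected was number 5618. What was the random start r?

118

k = 15675/57 = 275
r = 5618 − (21−1)×275 = 5618 − 5500 = 118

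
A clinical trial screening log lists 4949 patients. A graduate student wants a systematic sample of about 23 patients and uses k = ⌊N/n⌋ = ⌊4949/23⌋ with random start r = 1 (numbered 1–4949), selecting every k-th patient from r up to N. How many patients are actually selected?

24

k = ⌊4949/23⌋ = 215
Achieved size = ⌊(4949 − 1)/215⌋ + 1 = ⌊4948/215⌋ + 1 = 23 + 1 = 24
(last selection: 1 + 23×215 = 4946 ≤ 4949; next would be 5161 > 4949)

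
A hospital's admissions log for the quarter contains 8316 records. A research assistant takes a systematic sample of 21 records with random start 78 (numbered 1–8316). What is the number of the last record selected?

7998

k = 8316/21 = 396
21st selection = r + (21−1)·k = 78 + 20×396 = 78 + 7920 = 7998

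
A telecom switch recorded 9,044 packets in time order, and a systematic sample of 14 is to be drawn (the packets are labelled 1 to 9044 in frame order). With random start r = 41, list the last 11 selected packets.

1979, 2625, 3271, 3917, 4563, 5209, 5855, 6501, 7147, 7793, 8439

k = N/n = 9044/14 = 646
4th selection = 41 + 3×646 = 1979
5th: 1979 + 646 = 2625
6th: 2625 + 646 = 3271
7th: 3271 + 646 = 3917
8th: 3917 + 646 = 4563
9th: 4563 + 646 = 5209
10th: 5209 + 646 = 5855
11th: 5855 + 646 = 6501
12th: 6501 + 646 = 7147
13th: 7147 + 646 = 7793
14th: 7793 + 646 = 8439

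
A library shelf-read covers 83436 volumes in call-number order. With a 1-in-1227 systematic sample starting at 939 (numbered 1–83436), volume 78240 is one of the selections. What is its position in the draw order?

64

k = 1227
position = (78240 − 939)/1227 + 1 = 77301/1227 + 1 = 63 + 1 = 64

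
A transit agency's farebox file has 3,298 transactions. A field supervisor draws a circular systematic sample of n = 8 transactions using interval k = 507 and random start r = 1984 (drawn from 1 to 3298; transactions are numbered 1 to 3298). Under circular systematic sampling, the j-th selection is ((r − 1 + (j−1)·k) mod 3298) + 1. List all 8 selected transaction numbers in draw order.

Selection 1: 1984
Selection 2: 1984 + 507 = 2491
Selection 3: 2491 + 507 = 2998
Selection 4: 2998 + 507 = 3505 → 3505 − 3298 = 207
Selection 5: 207 + 507 = 714
Selection 6: 714 + 507 = 1221
Selection 7: 1221 + 507 = 1728
Selection 8: 1728 + 507 = 2235

1984, 2491, 2998, 207, 714, 1221, 1728, 2235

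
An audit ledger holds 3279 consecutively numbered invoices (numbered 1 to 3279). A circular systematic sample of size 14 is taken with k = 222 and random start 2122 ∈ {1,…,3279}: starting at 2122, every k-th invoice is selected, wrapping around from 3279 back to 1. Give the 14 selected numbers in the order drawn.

Selection 1: 2122
Selection 2: 2122 + 222 = 2344
Selection 3: 2344 + 222 = 2566
Selection 4: 2566 + 222 = 2788
Selection 5: 2788 + 222 = 3010
Selection 6: 3010 + 222 = 3232
Selection 7: 3232 + 222 = 3454 → 3454 − 3279 = 175
Selection 8: 175 + 222 = 397
Selection 9: 397 + 222 = 619
Selection 10: 619 + 222 = 841
Selection 11: 841 + 222 = 1063
Selection 12: 1063 + 222 = 1285
Selection 13: 1285 + 222 = 1507
Selection 14: 1507 + 222 = 1729

2122, 2344, 2566, 2788, 3010, 3232, 175, 397, 619, 841, 1063, 1285, 1507, 1729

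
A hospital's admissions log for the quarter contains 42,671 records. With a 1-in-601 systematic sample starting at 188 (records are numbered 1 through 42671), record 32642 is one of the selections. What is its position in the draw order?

55

k = 601
position = (32642 − 188)/601 + 1 = 32454/601 + 1 = 54 + 1 = 55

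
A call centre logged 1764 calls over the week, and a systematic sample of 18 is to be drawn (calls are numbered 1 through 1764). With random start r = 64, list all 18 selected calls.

64, 162, 260, 358, 456, 554, 652, 750, 848, 946, 1044, 1142, 1240, 1338, 1436, 1534, 1632, 1730

k = N/n = 1764/18 = 98
call 1: 64
call 2: 64 + 98 = 162
call 3: 162 + 98 = 260
call 4: 260 + 98 = 358
call 5: 358 + 98 = 456
call 6: 456 + 98 = 554
call 7: 554 + 98 = 652
call 8: 652 + 98 = 750
call 9: 750 + 98 = 848
call 10: 848 + 98 = 946
call 11: 946 + 98 = 1044
call 12: 1044 + 98 = 1142
call 13: 1142 + 98 = 1240
call 14: 1240 + 98 = 1338
call 15: 1338 + 98 = 1436
call 16: 1436 + 98 = 1534
call 17: 1534 + 98 = 1632
call 18: 1632 + 98 = 1730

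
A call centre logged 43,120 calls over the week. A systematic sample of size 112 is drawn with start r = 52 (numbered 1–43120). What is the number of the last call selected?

k = 43120/112 = 385
112th selection = r + (112−1)·k = 52 + 111×385 = 52 + 42735 = 42787

42787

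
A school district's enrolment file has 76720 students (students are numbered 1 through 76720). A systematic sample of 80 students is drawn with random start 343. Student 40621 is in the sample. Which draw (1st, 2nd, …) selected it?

k = 76720/80 = 959
position = (40621 − 343)/959 + 1 = 40278/959 + 1 = 42 + 1 = 43

43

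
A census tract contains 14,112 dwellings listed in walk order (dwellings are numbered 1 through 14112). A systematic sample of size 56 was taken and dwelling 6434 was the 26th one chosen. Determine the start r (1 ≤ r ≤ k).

134

k = 14112/56 = 252
r = 6434 − (26−1)×252 = 6434 − 6300 = 134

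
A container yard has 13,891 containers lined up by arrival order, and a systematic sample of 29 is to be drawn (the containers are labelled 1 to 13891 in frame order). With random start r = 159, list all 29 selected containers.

k = N/n = 13891/29 = 479
container 1: 159
container 2: 159 + 479 = 638
container 3: 638 + 479 = 1117
container 4: 1117 + 479 = 1596
container 5: 1596 + 479 = 2075
container 6: 2075 + 479 = 2554
container 7: 2554 + 479 = 3033
container 8: 3033 + 479 = 3512
container 9: 3512 + 479 = 3991
container 10: 3991 + 479 = 4470
container 11: 4470 + 479 = 4949
container 12: 4949 + 479 = 5428
container 13: 5428 + 479 = 5907
container 14: 5907 + 479 = 6386
container 15: 6386 + 479 = 6865
container 16: 6865 + 479 = 7344
container 17: 7344 + 479 = 7823
container 18: 7823 + 479 = 8302
container 19: 8302 + 479 = 8781
container 20: 8781 + 479 = 9260
container 21: 9260 + 479 = 9739
container 22: 9739 + 479 = 10218
container 23: 10218 + 479 = 10697
container 24: 10697 + 479 = 11176
container 25: 11176 + 479 = 11655
container 26: 11655 + 479 = 12134
container 27: 12134 + 479 = 12613
container 28: 12613 + 479 = 13092
container 29: 13092 + 479 = 13571

159, 638, 1117, 1596, 2075, 2554, 3033, 3512, 3991, 4470, 4949, 5428, 5907, 6386, 6865, 7344, 7823, 8302, 8781, 9260, 9739, 10218, 10697, 11176, 11655, 12134, 12613, 13092, 13571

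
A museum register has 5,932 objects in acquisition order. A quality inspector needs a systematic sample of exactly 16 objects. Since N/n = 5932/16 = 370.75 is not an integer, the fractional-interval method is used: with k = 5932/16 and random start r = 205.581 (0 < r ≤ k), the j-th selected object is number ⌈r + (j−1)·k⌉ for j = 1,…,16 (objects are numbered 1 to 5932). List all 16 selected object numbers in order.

j=1: r + 0k = 205.581 → ⌈·⌉ = 206
j=2: r + 1k = 576.331 → ⌈·⌉ = 577
j=3: r + 2k = 947.081 → ⌈·⌉ = 948
j=4: r + 3k = 1317.831 → ⌈·⌉ = 1318
j=5: r + 4k = 1688.581 → ⌈·⌉ = 1689
j=6: r + 5k = 2059.331 → ⌈·⌉ = 2060
j=7: r + 6k = 2430.081 → ⌈·⌉ = 2431
j=8: r + 7k = 2800.831 → ⌈·⌉ = 2801
j=9: r + 8k = 3171.581 → ⌈·⌉ = 3172
j=10: r + 9k = 3542.331 → ⌈·⌉ = 3543
j=11: r + 10k = 3913.081 → ⌈·⌉ = 3914
j=12: r + 11k = 4283.831 → ⌈·⌉ = 4284
j=13: r + 12k = 4654.581 → ⌈·⌉ = 4655
j=14: r + 13k = 5025.331 → ⌈·⌉ = 5026
j=15: r + 14k = 5396.081 → ⌈·⌉ = 5397
j=16: r + 15k = 5766.831 → ⌈·⌉ = 5767

206, 577, 948, 1318, 1689, 2060, 2431, 2801, 3172, 3543, 3914, 4284, 4655, 5026, 5397, 5767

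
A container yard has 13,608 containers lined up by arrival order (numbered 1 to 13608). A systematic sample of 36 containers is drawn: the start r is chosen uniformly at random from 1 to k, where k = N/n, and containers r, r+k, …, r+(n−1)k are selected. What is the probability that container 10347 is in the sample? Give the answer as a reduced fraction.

1/378

k = 13608/36 = 378.
Container 10347 is selected iff r ≡ 10347 (mod 378); exactly one such r in {1,…,378}.
Inclusion probability = 1/378.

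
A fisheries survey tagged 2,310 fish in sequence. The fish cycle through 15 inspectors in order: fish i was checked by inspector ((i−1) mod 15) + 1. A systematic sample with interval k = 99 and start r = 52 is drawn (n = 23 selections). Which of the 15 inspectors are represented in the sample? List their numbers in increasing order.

1, 4, 7, 10, 13

Consecutive selections differ by k = 99, so their inspector numbers differ by 99 mod 15 = 9.
gcd(99, 15) = 3, so the sample visits 15/3 = 5 distinct residues mod 15.
Start 52 is inspector 7; the inspectors hit are 1, 4, 7, 10, 13.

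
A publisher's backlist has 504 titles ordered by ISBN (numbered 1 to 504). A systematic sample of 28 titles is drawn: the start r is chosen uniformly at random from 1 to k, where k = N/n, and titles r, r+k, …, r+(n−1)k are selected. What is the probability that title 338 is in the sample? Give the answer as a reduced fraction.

k = 504/28 = 18.
Title 338 is selected iff r ≡ 338 (mod 18); exactly one such r in {1,…,18}.
Inclusion probability = 1/18.

1/18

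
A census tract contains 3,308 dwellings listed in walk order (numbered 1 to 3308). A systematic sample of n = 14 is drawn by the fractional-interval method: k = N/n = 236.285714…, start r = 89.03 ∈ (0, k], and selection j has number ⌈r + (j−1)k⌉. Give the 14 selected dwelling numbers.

90, 326, 562, 798, 1035, 1271, 1507, 1744, 1980, 2216, 2452, 2689, 2925, 3161

j=1: r + 0k = 89.03 → ⌈·⌉ = 90
j=2: r + 1k = 325.315714… → ⌈·⌉ = 326
j=3: r + 2k = 561.601428… → ⌈·⌉ = 562
j=4: r + 3k = 797.887142… → ⌈·⌉ = 798
j=5: r + 4k = 1034.172857… → ⌈·⌉ = 1035
j=6: r + 5k = 1270.458571… → ⌈·⌉ = 1271
j=7: r + 6k = 1506.744285… → ⌈·⌉ = 1507
j=8: r + 7k = 1743.03 → ⌈·⌉ = 1744
j=9: r + 8k = 1979.315714… → ⌈·⌉ = 1980
j=10: r + 9k = 2215.601428… → ⌈·⌉ = 2216
j=11: r + 10k = 2451.887142… → ⌈·⌉ = 2452
j=12: r + 11k = 2688.172857… → ⌈·⌉ = 2689
j=13: r + 12k = 2924.458571… → ⌈·⌉ = 2925
j=14: r + 13k = 3160.744285… → ⌈·⌉ = 3161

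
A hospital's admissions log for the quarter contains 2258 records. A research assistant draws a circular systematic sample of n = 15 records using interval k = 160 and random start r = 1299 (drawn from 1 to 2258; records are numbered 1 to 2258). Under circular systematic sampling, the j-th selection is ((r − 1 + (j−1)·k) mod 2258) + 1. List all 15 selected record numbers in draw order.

1299, 1459, 1619, 1779, 1939, 2099, 1, 161, 321, 481, 641, 801, 961, 1121, 1281

Selection 1: 1299
Selection 2: 1299 + 160 = 1459
Selection 3: 1459 + 160 = 1619
Selection 4: 1619 + 160 = 1779
Selection 5: 1779 + 160 = 1939
Selection 6: 1939 + 160 = 2099
Selection 7: 2099 + 160 = 2259 → 2259 − 2258 = 1
Selection 8: 1 + 160 = 161
Selection 9: 161 + 160 = 321
Selection 10: 321 + 160 = 481
Selection 11: 481 + 160 = 641
Selection 12: 641 + 160 = 801
Selection 13: 801 + 160 = 961
Selection 14: 961 + 160 = 1121
Selection 15: 1121 + 160 = 1281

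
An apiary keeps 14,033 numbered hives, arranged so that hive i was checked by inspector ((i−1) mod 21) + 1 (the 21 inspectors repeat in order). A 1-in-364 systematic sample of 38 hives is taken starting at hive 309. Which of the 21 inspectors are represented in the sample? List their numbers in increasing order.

1, 8, 15

Consecutive selections differ by k = 364, so their inspector numbers differ by 364 mod 21 = 7.
gcd(364, 21) = 7, so the sample visits 21/7 = 3 distinct residues mod 21.
Start 309 is inspector 15; the inspectors hit are 1, 8, 15.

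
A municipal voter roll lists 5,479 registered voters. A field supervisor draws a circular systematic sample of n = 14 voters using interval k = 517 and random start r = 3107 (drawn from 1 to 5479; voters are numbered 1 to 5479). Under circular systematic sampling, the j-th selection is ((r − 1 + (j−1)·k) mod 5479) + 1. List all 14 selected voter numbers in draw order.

3107, 3624, 4141, 4658, 5175, 213, 730, 1247, 1764, 2281, 2798, 3315, 3832, 4349

Selection 1: 3107
Selection 2: 3107 + 517 = 3624
Selection 3: 3624 + 517 = 4141
Selection 4: 4141 + 517 = 4658
Selection 5: 4658 + 517 = 5175
Selection 6: 5175 + 517 = 5692 → 5692 − 5479 = 213
Selection 7: 213 + 517 = 730
Selection 8: 730 + 517 = 1247
Selection 9: 1247 + 517 = 1764
Selection 10: 1764 + 517 = 2281
Selection 11: 2281 + 517 = 2798
Selection 12: 2798 + 517 = 3315
Selection 13: 3315 + 517 = 3832
Selection 14: 3832 + 517 = 4349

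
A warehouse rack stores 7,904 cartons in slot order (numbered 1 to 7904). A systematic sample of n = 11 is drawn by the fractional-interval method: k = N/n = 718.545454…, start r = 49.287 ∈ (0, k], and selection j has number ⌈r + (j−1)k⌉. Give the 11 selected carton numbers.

50, 768, 1487, 2205, 2924, 3643, 4361, 5080, 5798, 6517, 7235

j=1: r + 0k = 49.287 → ⌈·⌉ = 50
j=2: r + 1k = 767.832454… → ⌈·⌉ = 768
j=3: r + 2k = 1486.377909… → ⌈·⌉ = 1487
j=4: r + 3k = 2204.923363… → ⌈·⌉ = 2205
j=5: r + 4k = 2923.468818… → ⌈·⌉ = 2924
j=6: r + 5k = 3642.014272… → ⌈·⌉ = 3643
j=7: r + 6k = 4360.559727… → ⌈·⌉ = 4361
j=8: r + 7k = 5079.105181… → ⌈·⌉ = 5080
j=9: r + 8k = 5797.650636… → ⌈·⌉ = 5798
j=10: r + 9k = 6516.196090… → ⌈·⌉ = 6517
j=11: r + 10k = 7234.741545… → ⌈·⌉ = 7235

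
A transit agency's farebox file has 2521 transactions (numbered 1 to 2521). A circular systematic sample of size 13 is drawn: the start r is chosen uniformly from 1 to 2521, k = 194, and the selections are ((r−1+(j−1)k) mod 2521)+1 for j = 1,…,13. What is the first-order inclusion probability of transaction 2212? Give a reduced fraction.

For each position j, as r ranges over 1…2521 the j-th selection hits every transaction exactly once, so transaction 2212 is selected for exactly 13 of the 2521 starts.
Inclusion probability = 13/2521.

13/2521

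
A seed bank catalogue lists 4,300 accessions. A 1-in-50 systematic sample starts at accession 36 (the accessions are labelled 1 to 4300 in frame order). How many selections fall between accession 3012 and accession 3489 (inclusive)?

k = 50
First selection ≥ 3012: 36 + ⌈(3012−36)/50⌉·50 = 36 + 60×50 = 3036
Last selection ≤ 3489: 36 + ⌊(3489−36)/50⌋·50 = 36 + 69×50 = 3486
Count = 69 − 60 + 1 = 10

10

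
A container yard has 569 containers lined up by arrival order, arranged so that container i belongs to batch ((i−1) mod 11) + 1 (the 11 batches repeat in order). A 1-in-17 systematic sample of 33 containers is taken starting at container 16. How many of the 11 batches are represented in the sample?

11

Consecutive selections differ by k = 17, so their batch numbers differ by 17 mod 11 = 6.
gcd(17, 11) = 1, so the sample visits 11/1 = 11 distinct residues mod 11.
Start 16 is batch 5; the batches hit are 1, 2, 3, 4, 5, 6, 7, 8, 9, 10, 11.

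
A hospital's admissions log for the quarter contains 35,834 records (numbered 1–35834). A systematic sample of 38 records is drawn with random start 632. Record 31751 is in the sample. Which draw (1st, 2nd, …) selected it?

k = 35834/38 = 943
position = (31751 − 632)/943 + 1 = 31119/943 + 1 = 33 + 1 = 34

34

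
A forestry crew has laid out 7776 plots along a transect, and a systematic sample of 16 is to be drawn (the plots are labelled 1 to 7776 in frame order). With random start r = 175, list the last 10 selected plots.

3091, 3577, 4063, 4549, 5035, 5521, 6007, 6493, 6979, 7465

k = N/n = 7776/16 = 486
7th selection = 175 + 6×486 = 3091
8th: 3091 + 486 = 3577
9th: 3577 + 486 = 4063
10th: 4063 + 486 = 4549
11th: 4549 + 486 = 5035
12th: 5035 + 486 = 5521
13th: 5521 + 486 = 6007
14th: 6007 + 486 = 6493
15th: 6493 + 486 = 6979
16th: 6979 + 486 = 7465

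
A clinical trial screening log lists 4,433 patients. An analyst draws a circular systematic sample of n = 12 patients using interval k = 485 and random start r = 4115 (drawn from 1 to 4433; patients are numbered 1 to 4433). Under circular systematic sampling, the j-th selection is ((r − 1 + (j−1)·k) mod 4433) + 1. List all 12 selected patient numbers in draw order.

Selection 1: 4115
Selection 2: 4115 + 485 = 4600 → 4600 − 4433 = 167
Selection 3: 167 + 485 = 652
Selection 4: 652 + 485 = 1137
Selection 5: 1137 + 485 = 1622
Selection 6: 1622 + 485 = 2107
Selection 7: 2107 + 485 = 2592
Selection 8: 2592 + 485 = 3077
Selection 9: 3077 + 485 = 3562
Selection 10: 3562 + 485 = 4047
Selection 11: 4047 + 485 = 4532 → 4532 − 4433 = 99
Selection 12: 99 + 485 = 584

4115, 167, 652, 1137, 1622, 2107, 2592, 3077, 3562, 4047, 99, 584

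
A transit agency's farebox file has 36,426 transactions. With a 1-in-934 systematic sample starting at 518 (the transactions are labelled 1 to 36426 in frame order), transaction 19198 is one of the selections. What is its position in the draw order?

k = 934
position = (19198 − 518)/934 + 1 = 18680/934 + 1 = 20 + 1 = 21

21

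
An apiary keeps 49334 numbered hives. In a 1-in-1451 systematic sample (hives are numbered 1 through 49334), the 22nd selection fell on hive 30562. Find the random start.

k = 1451
r = 30562 − (22−1)×1451 = 30562 − 30471 = 91

91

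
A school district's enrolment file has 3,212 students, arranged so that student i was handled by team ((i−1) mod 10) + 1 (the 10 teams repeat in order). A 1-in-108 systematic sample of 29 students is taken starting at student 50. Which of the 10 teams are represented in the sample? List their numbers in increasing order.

2, 4, 6, 8, 10

Consecutive selections differ by k = 108, so their team numbers differ by 108 mod 10 = 8.
gcd(108, 10) = 2, so the sample visits 10/2 = 5 distinct residues mod 10.
Start 50 is team 10; the teams hit are 2, 4, 6, 8, 10.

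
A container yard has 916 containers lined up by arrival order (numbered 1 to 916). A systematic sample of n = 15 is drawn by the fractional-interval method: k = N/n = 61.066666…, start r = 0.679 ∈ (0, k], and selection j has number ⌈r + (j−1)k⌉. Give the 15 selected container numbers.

j=1: r + 0k = 0.679 → ⌈·⌉ = 1
j=2: r + 1k = 61.745666… → ⌈·⌉ = 62
j=3: r + 2k = 122.812333… → ⌈·⌉ = 123
j=4: r + 3k = 183.879 → ⌈·⌉ = 184
j=5: r + 4k = 244.945666… → ⌈·⌉ = 245
j=6: r + 5k = 306.012333… → ⌈·⌉ = 307
j=7: r + 6k = 367.079 → ⌈·⌉ = 368
j=8: r + 7k = 428.145666… → ⌈·⌉ = 429
j=9: r + 8k = 489.212333… → ⌈·⌉ = 490
j=10: r + 9k = 550.279 → ⌈·⌉ = 551
j=11: r + 10k = 611.345666… → ⌈·⌉ = 612
j=12: r + 11k = 672.412333… → ⌈·⌉ = 673
j=13: r + 12k = 733.479 → ⌈·⌉ = 734
j=14: r + 13k = 794.545666… → ⌈·⌉ = 795
j=15: r + 14k = 855.612333… → ⌈·⌉ = 856

1, 62, 123, 184, 245, 307, 368, 429, 490, 551, 612, 673, 734, 795, 856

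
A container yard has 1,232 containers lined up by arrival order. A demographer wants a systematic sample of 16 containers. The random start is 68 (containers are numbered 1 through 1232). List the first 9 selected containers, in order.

68, 145, 222, 299, 376, 453, 530, 607, 684

k = N/n = 1232/16 = 77
container 1: 68
container 2: 68 + 77 = 145
container 3: 145 + 77 = 222
container 4: 222 + 77 = 299
container 5: 299 + 77 = 376
container 6: 376 + 77 = 453
container 7: 453 + 77 = 530
container 8: 530 + 77 = 607
container 9: 607 + 77 = 684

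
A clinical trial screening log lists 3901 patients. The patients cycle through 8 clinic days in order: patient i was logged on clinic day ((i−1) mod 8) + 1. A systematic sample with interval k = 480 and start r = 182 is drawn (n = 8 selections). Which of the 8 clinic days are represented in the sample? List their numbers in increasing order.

6

Consecutive selections differ by k = 480, so their clinic day numbers differ by 480 mod 8 = 0.
gcd(480, 8) = 8, so the sample visits 8/8 = 1 distinct residues mod 8.
Start 182 is clinic day 6; the clinic days hit are 6.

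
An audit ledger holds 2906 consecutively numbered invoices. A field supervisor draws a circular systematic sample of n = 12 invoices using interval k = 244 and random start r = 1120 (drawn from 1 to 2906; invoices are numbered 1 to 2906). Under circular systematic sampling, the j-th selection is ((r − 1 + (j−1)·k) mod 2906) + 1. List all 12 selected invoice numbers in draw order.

1120, 1364, 1608, 1852, 2096, 2340, 2584, 2828, 166, 410, 654, 898

Selection 1: 1120
Selection 2: 1120 + 244 = 1364
Selection 3: 1364 + 244 = 1608
Selection 4: 1608 + 244 = 1852
Selection 5: 1852 + 244 = 2096
Selection 6: 2096 + 244 = 2340
Selection 7: 2340 + 244 = 2584
Selection 8: 2584 + 244 = 2828
Selection 9: 2828 + 244 = 3072 → 3072 − 2906 = 166
Selection 10: 166 + 244 = 410
Selection 11: 410 + 244 = 654
Selection 12: 654 + 244 = 898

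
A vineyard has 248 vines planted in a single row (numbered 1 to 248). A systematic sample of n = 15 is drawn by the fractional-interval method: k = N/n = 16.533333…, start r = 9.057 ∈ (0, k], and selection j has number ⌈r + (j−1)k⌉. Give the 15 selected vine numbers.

j=1: r + 0k = 9.057 → ⌈·⌉ = 10
j=2: r + 1k = 25.590333… → ⌈·⌉ = 26
j=3: r + 2k = 42.123666… → ⌈·⌉ = 43
j=4: r + 3k = 58.657 → ⌈·⌉ = 59
j=5: r + 4k = 75.190333… → ⌈·⌉ = 76
j=6: r + 5k = 91.723666… → ⌈·⌉ = 92
j=7: r + 6k = 108.257 → ⌈·⌉ = 109
j=8: r + 7k = 124.790333… → ⌈·⌉ = 125
j=9: r + 8k = 141.323666… → ⌈·⌉ = 142
j=10: r + 9k = 157.857 → ⌈·⌉ = 158
j=11: r + 10k = 174.390333… → ⌈·⌉ = 175
j=12: r + 11k = 190.923666… → ⌈·⌉ = 191
j=13: r + 12k = 207.457 → ⌈·⌉ = 208
j=14: r + 13k = 223.990333… → ⌈·⌉ = 224
j=15: r + 14k = 240.523666… → ⌈·⌉ = 241

10, 26, 43, 59, 76, 92, 109, 125, 142, 158, 175, 191, 208, 224, 241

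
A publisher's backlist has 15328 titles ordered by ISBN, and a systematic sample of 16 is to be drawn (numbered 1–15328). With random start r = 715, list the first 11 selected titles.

715, 1673, 2631, 3589, 4547, 5505, 6463, 7421, 8379, 9337, 10295

k = N/n = 15328/16 = 958
title 1: 715
title 2: 715 + 958 = 1673
title 3: 1673 + 958 = 2631
title 4: 2631 + 958 = 3589
title 5: 3589 + 958 = 4547
title 6: 4547 + 958 = 5505
title 7: 5505 + 958 = 6463
title 8: 6463 + 958 = 7421
title 9: 7421 + 958 = 8379
title 10: 8379 + 958 = 9337
title 11: 9337 + 958 = 10295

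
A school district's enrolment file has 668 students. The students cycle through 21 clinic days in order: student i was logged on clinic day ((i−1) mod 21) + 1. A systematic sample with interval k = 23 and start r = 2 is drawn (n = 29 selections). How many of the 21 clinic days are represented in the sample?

Consecutive selections differ by k = 23, so their clinic day numbers differ by 23 mod 21 = 2.
gcd(23, 21) = 1, so the sample visits 21/1 = 21 distinct residues mod 21.
Start 2 is clinic day 2; the clinic days hit are 1, 2, 3, 4, 5, 6, 7, 8, 9, 10, 11, 12, 13, 14, 15, 16, 17, 18, 19, 20, 21.

21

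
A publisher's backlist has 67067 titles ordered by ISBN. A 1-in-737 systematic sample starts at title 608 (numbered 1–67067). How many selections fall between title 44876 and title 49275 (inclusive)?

k = 737
First selection ≥ 44876: 608 + ⌈(44876−608)/737⌉·737 = 608 + 61×737 = 45565
Last selection ≤ 49275: 608 + ⌊(49275−608)/737⌋·737 = 608 + 66×737 = 49250
Count = 66 − 61 + 1 = 6

6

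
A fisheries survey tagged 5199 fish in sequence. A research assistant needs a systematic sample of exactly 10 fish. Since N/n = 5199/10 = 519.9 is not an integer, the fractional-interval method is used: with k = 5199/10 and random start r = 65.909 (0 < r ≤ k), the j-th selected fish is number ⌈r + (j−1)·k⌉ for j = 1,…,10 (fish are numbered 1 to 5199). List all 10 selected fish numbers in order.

66, 586, 1106, 1626, 2146, 2666, 3186, 3706, 4226, 4746

j=1: r + 0k = 65.909 → ⌈·⌉ = 66
j=2: r + 1k = 585.809 → ⌈·⌉ = 586
j=3: r + 2k = 1105.709 → ⌈·⌉ = 1106
j=4: r + 3k = 1625.609 → ⌈·⌉ = 1626
j=5: r + 4k = 2145.509 → ⌈·⌉ = 2146
j=6: r + 5k = 2665.409 → ⌈·⌉ = 2666
j=7: r + 6k = 3185.309 → ⌈·⌉ = 3186
j=8: r + 7k = 3705.209 → ⌈·⌉ = 3706
j=9: r + 8k = 4225.109 → ⌈·⌉ = 4226
j=10: r + 9k = 4745.009 → ⌈·⌉ = 4746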